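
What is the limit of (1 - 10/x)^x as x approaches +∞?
As x → +∞: this is the defining limit (1 - 10/x)^x → e^(-10).
Limit = e^(-10).

Final answer: e^(-10)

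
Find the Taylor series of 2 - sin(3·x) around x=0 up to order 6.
-81·x^5/40 + 9·x^3/2 - 3·x + 2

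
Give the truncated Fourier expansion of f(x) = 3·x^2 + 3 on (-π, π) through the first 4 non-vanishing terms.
-12·cos(x) + 3·cos(2·x) - 4·cos(3·x)/3 + 3 + π^2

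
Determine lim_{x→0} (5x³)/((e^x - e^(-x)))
Both numerator and denominator → 0 as x → 0; this is a 0/0 indeterminate form.
Expand each to leading order near x = 0: numerator ~ 5·x^3, denominator ~ 2·x.
The limit of the ratio is 0.

Final answer: 0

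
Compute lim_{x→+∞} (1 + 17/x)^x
As x → +∞: this is the defining limit (1 + 17/x)^x → e^17.
Limit = e^(17).

Final answer: e^(17)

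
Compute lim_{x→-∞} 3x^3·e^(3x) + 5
The product is a 0·∞ indeterminate form at x → -∞.
Rewrite the product as 3x^3 / e^(-3x) (an ∞/∞ form) and apply L'Hôpital, or use the standard hierarchy e^(3|x|) ≫ |x^3| as x → -∞.
The indeterminate product → 0, so the limit = 5.

Final answer: 5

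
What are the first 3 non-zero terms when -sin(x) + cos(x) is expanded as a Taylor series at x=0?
-x^2/2 - x + 1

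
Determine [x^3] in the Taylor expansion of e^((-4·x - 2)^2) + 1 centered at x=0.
Expand to order 3: e^((-4·x - 2)^2) + 1 = 2816·x^3·e^(4)/3 + 144·x^2·e^(4) + 16·x·e^(4) + 1 + e^(4) + O(x^4).
The coefficient of x^3 is 2816·e^(4)/3.

Final answer: 2816·e^(4)/3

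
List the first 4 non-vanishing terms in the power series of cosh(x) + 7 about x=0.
x^6/720 + x^4/24 + x^2/2 + 8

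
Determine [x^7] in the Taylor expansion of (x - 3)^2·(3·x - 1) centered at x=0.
Expand to order 7: (x - 3)^2·(3·x - 1) = 3·x^3 - 19·x^2 + 33·x - 9 + O(x^8).
The coefficient of x^7 is 0.

Final answer: 0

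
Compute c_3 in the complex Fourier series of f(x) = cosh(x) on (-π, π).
Compute the real Fourier coefficients first: a_3 = -sinh(π)/(5·π), b_3 = 0.
Then c_3 = (a_3 − i·b_3)/2 = -sinh(π)/(10·π).

Final answer: -sinh(π)/(10·π)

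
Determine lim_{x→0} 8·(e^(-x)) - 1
Direct substitution at x = 0 gives 7.

Final answer: 7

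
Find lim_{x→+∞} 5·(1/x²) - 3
Evaluate the dominant behaviour as x → +∞; each term tends to a finite value or vanishes.
Limit = -3.

Final answer: -3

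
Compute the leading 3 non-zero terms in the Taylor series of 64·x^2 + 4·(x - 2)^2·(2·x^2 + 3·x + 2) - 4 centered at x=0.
56·x^2 + 16·x + 28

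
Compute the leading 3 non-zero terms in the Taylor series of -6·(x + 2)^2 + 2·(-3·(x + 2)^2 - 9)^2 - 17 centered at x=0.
534·x^2 + 984·x + 841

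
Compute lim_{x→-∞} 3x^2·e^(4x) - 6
The product is a 0·∞ indeterminate form at x → -∞.
Rewrite the product as 3x^2 / e^(-4x) (an ∞/∞ form) and apply L'Hôpital, or use the standard hierarchy e^(4|x|) ≫ |x^2| as x → -∞.
The indeterminate product → 0, so the limit = -6.

Final answer: -6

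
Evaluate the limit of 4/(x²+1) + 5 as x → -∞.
Evaluate the dominant behaviour as x → -∞; each term tends to a finite value or vanishes.
Limit = 5.

Final answer: 5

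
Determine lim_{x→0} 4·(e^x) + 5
Direct substitution at x = 0 gives 9.

Final answer: 9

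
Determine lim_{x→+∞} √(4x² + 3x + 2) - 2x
As x → +∞: multiply by the conjugate to get (3x+2)/(√(4x²+3x+2)+2x); the denominator ~ 4x, so the limit is 3/4.
Limit = 3/4.

Final answer: 3/4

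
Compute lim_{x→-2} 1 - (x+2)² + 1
Direct substitution at x = -2 gives 2.

Final answer: 2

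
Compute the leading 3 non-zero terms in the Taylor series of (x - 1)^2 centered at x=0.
x^2 - 2·x + 1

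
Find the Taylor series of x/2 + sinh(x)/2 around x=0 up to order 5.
x^5/240 + x^3/12 + x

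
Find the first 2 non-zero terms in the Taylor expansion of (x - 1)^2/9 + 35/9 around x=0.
4 - 2·x/9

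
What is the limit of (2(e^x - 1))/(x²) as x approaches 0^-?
Both numerator and denominator → 0 as x → 0^-; this is a 0/0 indeterminate form.
Expand each to leading order near x = 0: numerator ~ 2·x, denominator ~ x^2.
The limit of the ratio is -∞.

Final answer: -∞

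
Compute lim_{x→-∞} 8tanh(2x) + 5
Evaluate the dominant behaviour as x → -∞; each term tends to a finite value or vanishes.
Limit = -3.

Final answer: -3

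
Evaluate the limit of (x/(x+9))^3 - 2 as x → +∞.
As x → +∞: x/(x+9) = 1/(1 + 9/x) → 1, and the 3rd power of a limit-1 base also → 1; with the additive constant, 1 - 2 = -1.
Limit = -1.

Final answer: -1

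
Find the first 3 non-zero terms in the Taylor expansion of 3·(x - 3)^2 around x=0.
3·x^2 - 18·x + 27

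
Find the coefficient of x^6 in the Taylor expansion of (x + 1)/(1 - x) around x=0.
Expand to order 6: (x + 1)/(1 - x) = 2·x^6 + 2·x^5 + 2·x^4 + 2·x^3 + 2·x^2 + 2·x + 1 + O(x^7).
The coefficient of x^6 is 2.

Final answer: 2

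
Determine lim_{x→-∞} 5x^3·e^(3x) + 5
The product is a 0·∞ indeterminate form at x → -∞.
Rewrite the product as 5x^3 / e^(-3x) (an ∞/∞ form) and apply L'Hôpital, or use the standard hierarchy e^(3|x|) ≫ |x^3| as x → -∞.
The indeterminate product → 0, so the limit = 5.

Final answer: 5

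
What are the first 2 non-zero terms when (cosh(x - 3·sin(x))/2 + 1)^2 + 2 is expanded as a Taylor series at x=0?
3·x^2 + 17/4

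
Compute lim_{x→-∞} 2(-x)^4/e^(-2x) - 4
The quotient is an ∞/∞ indeterminate form as x → -∞.
Compare growth rates of the dominant terms (exponentials ≫ polynomials ≫ logarithms), or apply L'Hôpital's rule; the quotient → 0.
Adding the constant: 0 - 4 = -4. Limit = -4.

Final answer: -4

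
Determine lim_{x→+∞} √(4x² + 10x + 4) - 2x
As x → +∞: multiply by the conjugate to get (10x+4)/(√(4x²+10x+4)+2x); the denominator ~ 4x, so the limit is 10/4 = 5/2.
Limit = 5/2.

Final answer: 5/2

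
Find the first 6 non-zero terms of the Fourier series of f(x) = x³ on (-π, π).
(-12 + 2·π^2)·sin(x) + (3/2 - π^2)·sin(2·x) + (-4/9 + 2·π^2/3)·sin(3·x) + (3/16 - π^2/2)·sin(4·x) + (-12/125 + 2·π^2/5)·sin(5·x) + (1/18 - π^2/3)·sin(6·x)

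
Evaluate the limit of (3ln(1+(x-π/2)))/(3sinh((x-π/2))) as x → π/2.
Both numerator and denominator → 0 as x → π/2; this is a 0/0 indeterminate form.
Expand each to leading order near x = π/2: numerator ~ 3·(x - π/2), denominator ~ 3·(x - π/2).
The limit of the ratio is 1.

Final answer: 1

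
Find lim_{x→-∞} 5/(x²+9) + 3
Evaluate the dominant behaviour as x → -∞; each term tends to a finite value or vanishes.
Limit = 3.

Final answer: 3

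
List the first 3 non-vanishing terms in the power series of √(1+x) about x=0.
-x^2/8 + x/2 + 1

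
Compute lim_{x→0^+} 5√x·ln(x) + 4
The product is a 0·∞ indeterminate form at x → 0⁺.
Rewrite the product as 5·ln(x) / x^(-1/2) and apply L'Hôpital, or use the standard hierarchy x^(-1/2) ≫ |ln x| as x → 0⁺.
The indeterminate product → 0, so the limit = 4.

Final answer: 4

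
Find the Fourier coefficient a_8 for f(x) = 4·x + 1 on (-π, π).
a_8 = (1/π) ∫_{-π}^{π} f(x)·cos(8x) dx.
Evaluate the integral (use parity and integration by parts as needed): a_8 = 0.

Final answer: 0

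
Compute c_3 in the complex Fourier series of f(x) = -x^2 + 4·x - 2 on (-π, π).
Compute the real Fourier coefficients first: a_3 = 4/9, b_3 = 8/3.
Then c_3 = (a_3 − i·b_3)/2 = 2/9 - 4·i/3.

Final answer: 2/9 - 4·i/3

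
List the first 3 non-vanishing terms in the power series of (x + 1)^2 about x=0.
x^2 + 2·x + 1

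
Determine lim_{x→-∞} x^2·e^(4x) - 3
The product is a 0·∞ indeterminate form at x → -∞.
Rewrite the product as x^2 / e^(-4x) (an ∞/∞ form) and apply L'Hôpital, or use the standard hierarchy e^(4|x|) ≫ |x^2| as x → -∞.
The indeterminate product → 0, so the limit = -3.

Final answer: -3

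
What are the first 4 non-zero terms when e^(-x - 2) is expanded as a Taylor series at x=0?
-x^3·e^(-2)/6 + x^2·e^(-2)/2 - x·e^(-2) + e^(-2)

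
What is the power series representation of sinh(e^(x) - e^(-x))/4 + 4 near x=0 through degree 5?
19·x^5/80 + 5·x^3/12 + x/2 + 4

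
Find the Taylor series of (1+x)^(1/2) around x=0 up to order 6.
-21·x^6/1024 + 7·x^5/256 - 5·x^4/128 + x^3/16 - x^2/8 + x/2 + 1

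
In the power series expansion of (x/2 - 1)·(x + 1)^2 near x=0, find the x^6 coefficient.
Expand to order 6: (x/2 - 1)·(x + 1)^2 = x^3/2 - 3·x/2 - 1 + O(x^7).
The coefficient of x^6 is 0.

Final answer: 0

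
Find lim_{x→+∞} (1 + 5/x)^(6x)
As x → +∞: write (1 + 5/x)^(6x) = ((1 + 5/x)^x)^6 → (e^5)^6 = e^30.
Limit = e^(30).

Final answer: e^(30)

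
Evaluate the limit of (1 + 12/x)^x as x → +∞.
As x → +∞: this is the defining limit (1 + 12/x)^x → e^12.
Limit = e^(12).

Final answer: e^(12)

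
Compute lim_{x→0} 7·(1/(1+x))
Direct substitution at x = 0 gives 7.

Final answer: 7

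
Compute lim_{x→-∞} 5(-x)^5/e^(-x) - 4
The quotient is an ∞/∞ indeterminate form as x → -∞.
Compare growth rates of the dominant terms (exponentials ≫ polynomials ≫ logarithms), or apply L'Hôpital's rule; the quotient → 0.
Adding the constant: 0 - 4 = -4. Limit = -4.

Final answer: -4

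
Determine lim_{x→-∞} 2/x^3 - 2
Evaluate the dominant behaviour as x → -∞; each term tends to a finite value or vanishes.
Limit = -2.

Final answer: -2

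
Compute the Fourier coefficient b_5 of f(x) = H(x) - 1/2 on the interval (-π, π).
b_5 = (1/π) ∫_{-π}^{π} f(x)·sin(5x) dx.
Evaluate the integral (use parity and integration by parts as needed): b_5 = 2/(5·π).

Final answer: 2/(5·π)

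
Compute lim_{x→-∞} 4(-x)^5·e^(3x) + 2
The product is a 0·∞ indeterminate form at x → -∞.
Rewrite the product as 4(-x)^5 / e^(-3x) (an ∞/∞ form) and apply L'Hôpital, or use the standard hierarchy e^(3|x|) ≫ |(-x)^5| as x → -∞.
The indeterminate product → 0, so the limit = 2.

Final answer: 2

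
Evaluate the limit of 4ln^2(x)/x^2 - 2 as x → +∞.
The quotient is an ∞/∞ indeterminate form as x → +∞.
The polynomial denominator x^2 dominates the logarithmic numerator (any positive power of x ≫ ln^2(x) as x → ∞), so the quotient → 0.
Adding the constant: 0 - 2 = -2. Limit = -2.

Final answer: -2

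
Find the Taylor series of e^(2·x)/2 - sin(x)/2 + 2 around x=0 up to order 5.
31·x^5/240 + x^4/3 + 3·x^3/4 + x^2 + x/2 + 5/2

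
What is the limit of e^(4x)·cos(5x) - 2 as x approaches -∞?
Evaluate the dominant behaviour as x → -∞; each term tends to a finite value or vanishes.
Limit = -2.

Final answer: -2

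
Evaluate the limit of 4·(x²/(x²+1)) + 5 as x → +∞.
Evaluate the dominant behaviour as x → +∞; each term tends to a finite value or vanishes.
Limit = 9.

Final answer: 9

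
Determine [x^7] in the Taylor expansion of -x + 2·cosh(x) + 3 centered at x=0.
Expand to order 7: -x + 2·cosh(x) + 3 = x^6/360 + x^4/12 + x^2 - x + 5 + O(x^8).
The coefficient of x^7 is 0.

Final answer: 0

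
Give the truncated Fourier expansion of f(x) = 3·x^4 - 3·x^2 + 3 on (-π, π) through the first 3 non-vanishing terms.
(156 - 24·π^2)·cos(x) + (-12 + 6·π^2)·cos(2·x) - π^2 + 3 + 3·π^4/5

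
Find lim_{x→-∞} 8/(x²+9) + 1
Evaluate the dominant behaviour as x → -∞; each term tends to a finite value or vanishes.
Limit = 1.

Final answer: 1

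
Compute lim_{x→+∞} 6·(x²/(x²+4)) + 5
Evaluate the dominant behaviour as x → +∞; each term tends to a finite value or vanishes.
Limit = 11.

Final answer: 11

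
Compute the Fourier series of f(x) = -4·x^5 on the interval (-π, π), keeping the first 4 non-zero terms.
(-960 - 8·π^4 + 160·π^2)·sin(x) + (-20·π^2 + 30 + 4·π^4)·sin(2·x) + (-8·π^4/3 - 320/81 + 160·π^2/27)·sin(3·x) + (-5·π^2/2 + 15/16 + 2·π^4)·sin(4·x)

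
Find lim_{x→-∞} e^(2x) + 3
Evaluate the dominant behaviour as x → -∞; each term tends to a finite value or vanishes.
Limit = 3.

Final answer: 3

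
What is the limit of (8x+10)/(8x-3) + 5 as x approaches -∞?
Evaluate the dominant behaviour as x → -∞; each term tends to a finite value or vanishes.
Limit = 6.

Final answer: 6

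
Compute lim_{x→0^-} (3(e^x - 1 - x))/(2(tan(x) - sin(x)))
Both numerator and denominator → 0 as x → 0^-; this is a 0/0 indeterminate form.
Expand each to leading order near x = 0: numerator ~ 3·x^2/2, denominator ~ x^3.
The limit of the ratio is -∞.

Final answer: -∞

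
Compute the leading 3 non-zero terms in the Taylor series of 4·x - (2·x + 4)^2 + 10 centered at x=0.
-4·x^2 - 12·x - 6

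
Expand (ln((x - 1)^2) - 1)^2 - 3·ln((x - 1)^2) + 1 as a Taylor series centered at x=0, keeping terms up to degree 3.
22·x^3/3 + 9·x^2 + 10·x + 2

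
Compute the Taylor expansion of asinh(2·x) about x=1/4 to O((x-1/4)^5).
asinh(1/2) + 4·√(5)·(x - 1/4)/5 - 8·√(5)·(x - 1/4)^2/25 - 64·√(5)·(x - 1/4)^3/375 + 64·√(5)·(x - 1/4)^4/125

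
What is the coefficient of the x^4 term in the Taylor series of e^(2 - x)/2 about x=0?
Expand to order 4: e^(2 - x)/2 = x^4·e^(2)/48 - x^3·e^(2)/12 + x^2·e^(2)/4 - x·e^(2)/2 + e^(2)/2 + O(x^5).
The coefficient of x^4 is e^(2)/48.

Final answer: e^(2)/48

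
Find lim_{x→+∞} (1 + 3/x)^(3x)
As x → +∞: write (1 + 3/x)^(3x) = ((1 + 3/x)^x)^3 → (e^3)^3 = e^9.
Limit = e^(9).

Final answer: e^(9)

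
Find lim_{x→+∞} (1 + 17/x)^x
As x → +∞: this is the defining limit (1 + 17/x)^x → e^17.
Limit = e^(17).

Final answer: e^(17)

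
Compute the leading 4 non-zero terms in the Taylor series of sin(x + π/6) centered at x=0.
-√(3)·x^3/12 - x^2/4 + √(3)·x/2 + 1/2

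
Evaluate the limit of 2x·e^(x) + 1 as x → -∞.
The product is a 0·∞ indeterminate form at x → -∞.
Rewrite the product as 2x / e^(-x) (an ∞/∞ form) and apply L'Hôpital, or use the standard hierarchy e^(|x|) ≫ |x| as x → -∞.
The indeterminate product → 0, so the limit = 1.

Final answer: 1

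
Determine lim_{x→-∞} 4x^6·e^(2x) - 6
The product is a 0·∞ indeterminate form at x → -∞.
Rewrite the product as 4x^6 / e^(-2x) (an ∞/∞ form) and apply L'Hôpital, or use the standard hierarchy e^(2|x|) ≫ |x^6| as x → -∞.
The indeterminate product → 0, so the limit = -6.

Final answer: -6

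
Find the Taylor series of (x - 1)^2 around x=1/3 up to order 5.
4/9 - 4·(x - 1/3)/3 + (x - 1/3)^2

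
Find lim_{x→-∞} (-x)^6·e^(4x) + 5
The product is a 0·∞ indeterminate form at x → -∞.
Rewrite the product as (-x)^6 / e^(-4x) (an ∞/∞ form) and apply L'Hôpital, or use the standard hierarchy e^(4|x|) ≫ |(-x)^6| as x → -∞.
The indeterminate product → 0, so the limit = 5.

Final answer: 5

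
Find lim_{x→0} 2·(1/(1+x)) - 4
Direct substitution at x = 0 gives -2.

Final answer: -2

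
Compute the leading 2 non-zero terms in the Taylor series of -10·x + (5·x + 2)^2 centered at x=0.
10·x + 4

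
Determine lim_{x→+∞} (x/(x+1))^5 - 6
As x → +∞: x/(x+1) = 1/(1 + 1/x) → 1, and the 5th power of a limit-1 base also → 1; with the additive constant, 1 - 6 = -5.
Limit = -5.

Final answer: -5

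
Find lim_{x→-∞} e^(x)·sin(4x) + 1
Evaluate the dominant behaviour as x → -∞; each term tends to a finite value or vanishes.
Limit = 1.

Final answer: 1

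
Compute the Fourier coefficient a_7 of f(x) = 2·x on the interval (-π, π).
a_7 = (1/π) ∫_{-π}^{π} f(x)·cos(7x) dx.
Evaluate the integral (use parity and integration by parts as needed): a_7 = 0.

Final answer: 0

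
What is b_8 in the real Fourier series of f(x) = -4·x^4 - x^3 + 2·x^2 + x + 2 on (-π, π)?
b_8 = (1/π) ∫_{-π}^{π} f(x)·sin(8x) dx.
Evaluate the integral (use parity and integration by parts as needed): b_8 = -35/128 + π^2/4.

Final answer: -35/128 + π^2/4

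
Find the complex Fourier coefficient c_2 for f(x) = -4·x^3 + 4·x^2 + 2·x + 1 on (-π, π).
Compute the real Fourier coefficients first: a_2 = 4, b_2 = -8 + 4·π^2.
Then c_2 = (a_2 − i·b_2)/2 = 2 - 2·i·π^2 + 4·i.

Final answer: 2 - 2·i·π^2 + 4·i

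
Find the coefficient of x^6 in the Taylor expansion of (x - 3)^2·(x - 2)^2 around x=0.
Expand to order 6: (x - 3)^2·(x - 2)^2 = x^4 - 10·x^3 + 37·x^2 - 60·x + 36 + O(x^7).
The coefficient of x^6 is 0.

Final answer: 0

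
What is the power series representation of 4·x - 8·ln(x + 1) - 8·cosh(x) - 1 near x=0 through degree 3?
-8·x^3/3 - 4·x - 9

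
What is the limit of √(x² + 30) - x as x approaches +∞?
This is an ∞ − ∞ indeterminate form.
Multiply and divide by the conjugate √(x²+30) + x; the x² terms cancel, leaving 30/(√(x²+30)+x) → 0.
Limit = 0.

Final answer: 0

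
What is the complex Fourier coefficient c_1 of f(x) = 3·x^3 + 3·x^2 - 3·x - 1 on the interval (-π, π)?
Compute the real Fourier coefficients first: a_1 = -12, b_1 = -42 + 6·π^2.
Then c_1 = (a_1 − i·b_1)/2 = -6 - 3·i·π^2 + 21·i.

Final answer: -6 - 3·i·π^2 + 21·i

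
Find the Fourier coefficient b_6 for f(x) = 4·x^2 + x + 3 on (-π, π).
b_6 = (1/π) ∫_{-π}^{π} f(x)·sin(6x) dx.
Evaluate the integral (use parity and integration by parts as needed): b_6 = -1/3.

Final answer: -1/3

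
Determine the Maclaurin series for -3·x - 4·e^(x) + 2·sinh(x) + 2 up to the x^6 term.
-x^6/180 - x^5/60 - x^4/6 - x^3/3 - 2·x^2 - 5·x - 2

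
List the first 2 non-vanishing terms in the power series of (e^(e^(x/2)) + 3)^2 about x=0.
e·x·(e + 3) + (e + 3)^2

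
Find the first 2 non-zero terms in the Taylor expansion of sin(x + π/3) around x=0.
x/2 + √(3)/2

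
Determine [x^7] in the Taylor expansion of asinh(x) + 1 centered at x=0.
Expand to order 7: asinh(x) + 1 = -5·x^7/112 + 3·x^5/40 - x^3/6 + x + 1 + O(x^8).
The coefficient of x^7 is -5/112.

Final answer: -5/112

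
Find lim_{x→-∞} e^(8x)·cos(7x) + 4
Evaluate the dominant behaviour as x → -∞; each term tends to a finite value or vanishes.
Limit = 4.

Final answer: 4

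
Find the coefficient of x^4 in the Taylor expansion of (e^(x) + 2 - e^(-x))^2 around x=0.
Expand to order 4: (e^(x) + 2 - e^(-x))^2 = 4·x^4/3 + 4·x^3/3 + 4·x^2 + 8·x + 4 + O(x^5).
The coefficient of x^4 is 4/3.

Final answer: 4/3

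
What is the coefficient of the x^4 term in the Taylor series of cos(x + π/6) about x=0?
Expand to order 4: cos(x + π/6) = √(3)·x^4/48 + x^3/12 - √(3)·x^2/4 - x/2 + √(3)/2 + O(x^5).
The coefficient of x^4 is √(3)/48.

Final answer: √(3)/48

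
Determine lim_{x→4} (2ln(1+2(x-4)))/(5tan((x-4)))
Both numerator and denominator → 0 as x → 4; this is a 0/0 indeterminate form.
Expand each to leading order near x = 4: numerator ~ 4·(x - 4), denominator ~ 5·(x - 4).
The limit of the ratio is 4/5.

Final answer: 4/5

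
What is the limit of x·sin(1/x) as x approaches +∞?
As x → +∞: let u = 1/x → 0⁺; then x·sin(1/x) = 1·sin(u)/u → 1·1 = 1.
Limit = 1.

Final answer: 1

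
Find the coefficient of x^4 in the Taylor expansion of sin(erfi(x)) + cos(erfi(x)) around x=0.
Expand to order 4: sin(erfi(x)) + cos(erfi(x)) = x^4·(-4/(3·π) + 2/(3·π^2)) + x^3·(-4/(3·π^(3/2)) + 2/(3·√(π))) - 2·x^2/π + 2·x/√(π) + 1 + O(x^5).
The coefficient of x^4 is -4/(3·π) + 2/(3·π^2).

Final answer: -4/(3·π) + 2/(3·π^2)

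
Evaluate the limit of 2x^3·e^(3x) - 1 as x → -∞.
The product is a 0·∞ indeterminate form at x → -∞.
Rewrite the product as 2x^3 / e^(-3x) (an ∞/∞ form) and apply L'Hôpital, or use the standard hierarchy e^(3|x|) ≫ |x^3| as x → -∞.
The indeterminate product → 0, so the limit = -1.

Final answer: -1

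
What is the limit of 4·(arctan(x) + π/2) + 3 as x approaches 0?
Direct substitution at x = 0 gives 3 + 2·π.

Final answer: 3 + 2·π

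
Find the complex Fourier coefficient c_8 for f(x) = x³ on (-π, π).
Compute the real Fourier coefficients first: a_8 = 0, b_8 = 3/128 - π^2/4.
Then c_8 = (a_8 − i·b_8)/2 = -3·i/256 + i·π^2/8.

Final answer: -3·i/256 + i·π^2/8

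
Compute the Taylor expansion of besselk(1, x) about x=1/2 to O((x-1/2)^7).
besselk(1, 1/2) + (-besselk(2, 1/2)/2 - besselk(0, 1/2)/2)·(x - 1/2) + (3·besselk(1, 1/2)/8 + besselk(3, 1/2)/8)·(x - 1/2)^2 + (-besselk(4, 1/2)/48 - besselk(2, 1/2)/12 - besselk(0, 1/2)/16)·(x - 1/2)^3 + (5·besselk(1, 1/2)/192 + 5·besselk(3, 1/2)/384 + besselk(5, 1/2)/384)·(x - 1/2)^4 + (-besselk(6, 1/2)/3840 - besselk(4, 1/2)/640 - besselk(2, 1/2)/256 - besselk(0, 1/2)/384)·(x - 1/2)^5 + (7·besselk(1, 1/2)/9216 + 7·besselk(3, 1/2)/15360 + 7·besselk(5, 1/2)/46080 + besselk(7, 1/2)/46080)·(x - 1/2)^6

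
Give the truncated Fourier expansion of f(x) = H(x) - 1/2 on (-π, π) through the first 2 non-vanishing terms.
2·sin(x)/π + 2·sin(3·x)/(3·π)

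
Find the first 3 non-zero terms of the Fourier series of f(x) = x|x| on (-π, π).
(-8 + 2·π^2)·sin(x)/π - π·sin(2·x) + (-8 + 18·π^2)·sin(3·x)/(27·π)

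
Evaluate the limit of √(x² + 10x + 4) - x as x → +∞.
This is an ∞ − ∞ indeterminate form.
Multiply and divide by the conjugate √(x²+10x + 4) + x; the x² terms cancel, leaving (10x + 4)/(√(x²+10x + 4)+x) → 10/2 = 5.
Limit = 5.

Final answer: 5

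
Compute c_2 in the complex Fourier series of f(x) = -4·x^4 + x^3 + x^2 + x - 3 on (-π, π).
Compute the real Fourier coefficients first: a_2 = 13 - 8·π^2, b_2 = 1/2 - π^2.
Then c_2 = (a_2 − i·b_2)/2 = -4·π^2 + 13/2 - i/4 + i·π^2/2.

Final answer: -4·π^2 + 13/2 - i/4 + i·π^2/2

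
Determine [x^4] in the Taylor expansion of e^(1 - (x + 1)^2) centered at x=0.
Expand to order 4: e^(1 - (x + 1)^2) = -5·x^4/6 + 2·x^3/3 + x^2 - 2·x + 1 + O(x^5).
The coefficient of x^4 is -5/6.

Final answer: -5/6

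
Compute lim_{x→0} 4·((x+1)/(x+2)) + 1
Direct substitution at x = 0 gives 3.

Final answer: 3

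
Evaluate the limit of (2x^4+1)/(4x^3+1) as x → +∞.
This is an ∞/∞ indeterminate form as x → +∞.
Divide numerator and denominator by x^4 and let the lower-order terms vanish; the numerator's degree 4 exceeds the denominator's degree 3, so the quotient diverges.
Limit = ∞.

Final answer: ∞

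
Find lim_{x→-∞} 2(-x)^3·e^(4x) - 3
The product is a 0·∞ indeterminate form at x → -∞.
Rewrite the product as 2(-x)^3 / e^(-4x) (an ∞/∞ form) and apply L'Hôpital, or use the standard hierarchy e^(4|x|) ≫ |(-x)^3| as x → -∞.
The indeterminate product → 0, so the limit = -3.

Final answer: -3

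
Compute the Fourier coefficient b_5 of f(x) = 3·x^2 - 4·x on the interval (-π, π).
b_5 = (1/π) ∫_{-π}^{π} f(x)·sin(5x) dx.
Evaluate the integral (use parity and integration by parts as needed): b_5 = -8/5.

Final answer: -8/5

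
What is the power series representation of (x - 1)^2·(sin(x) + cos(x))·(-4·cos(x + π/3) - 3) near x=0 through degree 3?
x^3·(-61/6 - 10·√(3)/3) + x^2·(17/2 - 2·√(3)) + x·(2·√(3) + 5) - 5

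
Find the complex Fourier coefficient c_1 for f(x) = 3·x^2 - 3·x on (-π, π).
Compute the real Fourier coefficients first: a_1 = -12, b_1 = -6.
Then c_1 = (a_1 − i·b_1)/2 = -6 + 3·i.

Final answer: -6 + 3·i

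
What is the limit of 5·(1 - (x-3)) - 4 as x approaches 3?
Direct substitution at x = 3 gives 1.

Final answer: 1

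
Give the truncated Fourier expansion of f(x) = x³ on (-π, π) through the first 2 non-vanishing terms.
(-12 + 2·π^2)·sin(x) + (3/2 - π^2)·sin(2·x)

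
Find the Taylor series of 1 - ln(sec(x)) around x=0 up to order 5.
-x^4/12 - x^2/2 + 1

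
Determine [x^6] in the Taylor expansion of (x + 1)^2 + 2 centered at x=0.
Expand to order 6: (x + 1)^2 + 2 = x^2 + 2·x + 3 + O(x^7).
The coefficient of x^6 is 0.

Final answer: 0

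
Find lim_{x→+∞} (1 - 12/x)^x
As x → +∞: this is the defining limit (1 - 12/x)^x → e^(-12).
Limit = e^(-12).

Final answer: e^(-12)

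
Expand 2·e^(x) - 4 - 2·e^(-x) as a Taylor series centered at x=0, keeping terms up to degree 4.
2·x^3/3 + 4·x - 4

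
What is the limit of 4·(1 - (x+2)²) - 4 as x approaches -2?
Direct substitution at x = -2 gives 0.

Final answer: 0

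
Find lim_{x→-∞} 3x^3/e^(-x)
This is an ∞/∞ indeterminate form as x → -∞.
Compare growth rates of the dominant terms (exponentials ≫ polynomials ≫ logarithms), or apply L'Hôpital's rule; the quotient → 0.
Limit = 0.

Final answer: 0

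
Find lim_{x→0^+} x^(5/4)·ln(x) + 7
The product is a 0·∞ indeterminate form at x → 0⁺.
Rewrite the product as ln(x) / x^(-5/4) and apply L'Hôpital, or use the standard hierarchy x^(-5/4) ≫ |ln x| as x → 0⁺.
The indeterminate product → 0, so the limit = 7.

Final answer: 7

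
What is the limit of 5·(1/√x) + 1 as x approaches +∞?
Evaluate the dominant behaviour as x → +∞; each term tends to a finite value or vanishes.
Limit = 1.

Final answer: 1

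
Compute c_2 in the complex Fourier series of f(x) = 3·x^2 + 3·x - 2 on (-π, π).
Compute the real Fourier coefficients first: a_2 = 3, b_2 = -3.
Then c_2 = (a_2 − i·b_2)/2 = 3/2 + 3·i/2.

Final answer: 3/2 + 3·i/2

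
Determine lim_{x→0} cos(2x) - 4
Direct substitution at x = 0 gives -3.

Final answer: -3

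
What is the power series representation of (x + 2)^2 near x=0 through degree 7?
x^2 + 4·x + 4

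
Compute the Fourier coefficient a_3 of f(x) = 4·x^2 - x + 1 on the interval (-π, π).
a_3 = (1/π) ∫_{-π}^{π} f(x)·cos(3x) dx.
Evaluate the integral (use parity and integration by parts as needed): a_3 = -16/9.

Final answer: -16/9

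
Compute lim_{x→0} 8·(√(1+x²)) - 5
Direct substitution at x = 0 gives 3.

Final answer: 3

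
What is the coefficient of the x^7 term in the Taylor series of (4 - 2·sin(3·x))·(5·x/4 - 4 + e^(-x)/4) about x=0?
Expand to order 7: (4 - 2·sin(3·x))·(5·x/4 - 4 + e^(-x)/4) = -18493·x^7/5040 - 397·x^6/90 + 1949·x^5/120 + 223·x^4/24 - 104·x^3/3 - 11·x^2/2 + 53·x/2 - 15 + O(x^8).
The coefficient of x^7 is -18493/5040.

Final answer: -18493/5040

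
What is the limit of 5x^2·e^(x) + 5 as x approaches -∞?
The product is a 0·∞ indeterminate form at x → -∞.
Rewrite the product as 5x^2 / e^(-x) (an ∞/∞ form) and apply L'Hôpital, or use the standard hierarchy e^(|x|) ≫ |x^2| as x → -∞.
The indeterminate product → 0, so the limit = 5.

Final answer: 5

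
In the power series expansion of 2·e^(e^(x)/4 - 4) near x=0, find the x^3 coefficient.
Expand to order 3: 2·e^(e^(x)/4 - 4) = 29·x^3·e^(-15/4)/192 + 5·x^2·e^(-15/4)/16 + x·e^(-15/4)/2 + 2·e^(-15/4) + O(x^4).
The coefficient of x^3 is 29·e^(-15/4)/192.

Final answer: 29·e^(-15/4)/192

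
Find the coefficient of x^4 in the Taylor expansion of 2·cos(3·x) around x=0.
Expand to order 4: 2·cos(3·x) = 27·x^4/4 - 9·x^2 + 2 + O(x^5).
The coefficient of x^4 is 27/4.

Final answer: 27/4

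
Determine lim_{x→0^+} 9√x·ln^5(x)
This is a 0·∞ indeterminate form at x → 0⁺.
Rewrite the product as 9·ln^5(x) / x^(-1/2) and apply L'Hôpital, or use the standard hierarchy x^(-1/2) ≫ |ln x|^5 as x → 0⁺.
The indeterminate product → 0, so the limit = 0.

Final answer: 0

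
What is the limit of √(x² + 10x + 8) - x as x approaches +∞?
This is an ∞ − ∞ indeterminate form.
Multiply and divide by the conjugate √(x²+10x + 8) + x; the x² terms cancel, leaving (10x + 8)/(√(x²+10x + 8)+x) → 10/2 = 5.
Limit = 5.

Final answer: 5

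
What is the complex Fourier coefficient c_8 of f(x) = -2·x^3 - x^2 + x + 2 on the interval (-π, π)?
Compute the real Fourier coefficients first: a_8 = -1/16, b_8 = -19/64 + π^2/2.
Then c_8 = (a_8 − i·b_8)/2 = -1/32 - i·π^2/4 + 19·i/128.

Final answer: -1/32 - i·π^2/4 + 19·i/128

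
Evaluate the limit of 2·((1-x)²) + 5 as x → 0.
Direct substitution at x = 0 gives 7.

Final answer: 7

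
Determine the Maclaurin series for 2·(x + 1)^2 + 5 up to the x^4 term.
2·x^2 + 4·x + 7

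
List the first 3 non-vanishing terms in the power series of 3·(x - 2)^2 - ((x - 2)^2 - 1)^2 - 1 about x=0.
-19·x^2 + 12·x + 2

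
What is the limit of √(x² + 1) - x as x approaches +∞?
This is an ∞ − ∞ indeterminate form.
Multiply and divide by the conjugate √(x²+1) + x; the x² terms cancel, leaving 1/(√(x²+1)+x) → 0.
Limit = 0.

Final answer: 0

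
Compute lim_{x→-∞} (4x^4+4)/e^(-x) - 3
The quotient is an ∞/∞ indeterminate form as x → -∞.
Compare growth rates of the dominant terms (exponentials ≫ polynomials ≫ logarithms), or apply L'Hôpital's rule; the quotient → 0.
Adding the constant: 0 - 3 = -3. Limit = -3.

Final answer: -3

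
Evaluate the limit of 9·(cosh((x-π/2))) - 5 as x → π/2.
Direct substitution at x = π/2 gives 4.

Final answer: 4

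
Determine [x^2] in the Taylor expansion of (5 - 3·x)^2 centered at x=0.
Expand to order 2: (5 - 3·x)^2 = 9·x^2 - 30·x + 25 + O(x^3).
The coefficient of x^2 is 9.

Final answer: 9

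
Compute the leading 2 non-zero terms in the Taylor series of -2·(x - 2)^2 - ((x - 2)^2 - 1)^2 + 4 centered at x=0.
32·x - 13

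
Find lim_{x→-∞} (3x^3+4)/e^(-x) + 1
The quotient is an ∞/∞ indeterminate form as x → -∞.
Compare growth rates of the dominant terms (exponentials ≫ polynomials ≫ logarithms), or apply L'Hôpital's rule; the quotient → 0.
Adding the constant: 0 + 1 = 1. Limit = 1.

Final answer: 1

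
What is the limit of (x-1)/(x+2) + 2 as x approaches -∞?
Evaluate the dominant behaviour as x → -∞; each term tends to a finite value or vanishes.
Limit = 3.

Final answer: 3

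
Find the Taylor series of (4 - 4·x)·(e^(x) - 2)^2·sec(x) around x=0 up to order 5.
-67·x^5/30 + 25·x^4/6 - 10·x^3/3 + 10·x^2 - 12·x + 4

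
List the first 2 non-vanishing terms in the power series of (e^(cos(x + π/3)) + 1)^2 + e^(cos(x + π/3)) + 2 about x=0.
x·(-√(3)·(1 + e^(1/2))·e^(1/2) - √(3)·e^(1/2)/2) + e^(1/2) + 2 + (1 + e^(1/2))^2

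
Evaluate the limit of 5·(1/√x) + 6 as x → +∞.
Evaluate the dominant behaviour as x → +∞; each term tends to a finite value or vanishes.
Limit = 6.

Final answer: 6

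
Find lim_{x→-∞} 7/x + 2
Evaluate the dominant behaviour as x → -∞; each term tends to a finite value or vanishes.
Limit = 2.

Final answer: 2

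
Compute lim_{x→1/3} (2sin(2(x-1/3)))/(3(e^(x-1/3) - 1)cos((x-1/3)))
Both numerator and denominator → 0 as x → 1/3; this is a 0/0 indeterminate form.
Expand each to leading order near x = 1/3: numerator ~ 4·(x - 1/3), denominator ~ 3·(x - 1/3).
The limit of the ratio is 4/3.

Final answer: 4/3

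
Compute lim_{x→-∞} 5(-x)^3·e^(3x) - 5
The product is a 0·∞ indeterminate form at x → -∞.
Rewrite the product as 5(-x)^3 / e^(-3x) (an ∞/∞ form) and apply L'Hôpital, or use the standard hierarchy e^(3|x|) ≫ |(-x)^3| as x → -∞.
The indeterminate product → 0, so the limit = -5.

Final answer: -5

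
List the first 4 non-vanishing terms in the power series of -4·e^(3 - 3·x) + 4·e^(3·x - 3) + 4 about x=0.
x^3·(18·e^(-3) + 18·e^(3)) + x^2·(-18·e^(3) + 18·e^(-3)) + x·(12·e^(-3) + 12·e^(3)) - 4·e^(3) + 4·e^(-3) + 4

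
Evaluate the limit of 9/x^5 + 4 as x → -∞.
Evaluate the dominant behaviour as x → -∞; each term tends to a finite value or vanishes.
Limit = 4.

Final answer: 4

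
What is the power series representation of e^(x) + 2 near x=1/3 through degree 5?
e^(1/3) + 2 + e^(1/3)·(x - 1/3) + e^(1/3)·(x - 1/3)^2/2 + e^(1/3)·(x - 1/3)^3/6 + e^(1/3)·(x - 1/3)^4/24 + e^(1/3)·(x - 1/3)^5/120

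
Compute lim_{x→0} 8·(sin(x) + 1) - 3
Direct substitution at x = 0 gives 5.

Final answer: 5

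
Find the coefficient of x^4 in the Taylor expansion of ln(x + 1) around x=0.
Expand to order 4: ln(x + 1) = -x^4/4 + x^3/3 - x^2/2 + x + O(x^5).
The coefficient of x^4 is -1/4.

Final answer: -1/4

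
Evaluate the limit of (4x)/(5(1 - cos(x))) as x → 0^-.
Both numerator and denominator → 0 as x → 0^-; this is a 0/0 indeterminate form.
Expand each to leading order near x = 0: numerator ~ 4·x, denominator ~ 5·x^2/2.
The limit of the ratio is -∞.

Final answer: -∞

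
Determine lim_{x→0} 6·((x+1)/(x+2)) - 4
Direct substitution at x = 0 gives -1.

Final answer: -1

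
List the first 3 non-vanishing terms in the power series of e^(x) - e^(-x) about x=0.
x^5/60 + x^3/3 + 2·x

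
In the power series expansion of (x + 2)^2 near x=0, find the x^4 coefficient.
Expand to order 4: (x + 2)^2 = x^2 + 4·x + 4 + O(x^5).
The coefficient of x^4 is 0.

Final answer: 0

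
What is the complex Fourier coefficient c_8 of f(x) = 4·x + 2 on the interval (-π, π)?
Compute the real Fourier coefficients first: a_8 = 0, b_8 = -1.
Then c_8 = (a_8 − i·b_8)/2 = i/2.

Final answer: i/2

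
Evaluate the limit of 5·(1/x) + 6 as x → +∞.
Evaluate the dominant behaviour as x → +∞; each term tends to a finite value or vanishes.
Limit = 6.

Final answer: 6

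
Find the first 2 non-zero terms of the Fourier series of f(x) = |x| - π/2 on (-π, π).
-4·cos(x)/π - 4·cos(3·x)/(9·π)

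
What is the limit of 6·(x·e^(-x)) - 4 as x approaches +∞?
Evaluate the dominant behaviour as x → +∞; each term tends to a finite value or vanishes.
Limit = -4.

Final answer: -4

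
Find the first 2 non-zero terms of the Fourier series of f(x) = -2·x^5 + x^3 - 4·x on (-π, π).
(-500 - 4·π^4 + 82·π^2)·sin(x) + (-11·π^2 + 41/2 + 2·π^4)·sin(2·x)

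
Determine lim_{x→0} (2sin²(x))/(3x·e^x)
Both numerator and denominator → 0 as x → 0; this is a 0/0 indeterminate form.
Expand each to leading order near x = 0: numerator ~ 2·x^2, denominator ~ 3·x.
The limit of the ratio is 0.

Final answer: 0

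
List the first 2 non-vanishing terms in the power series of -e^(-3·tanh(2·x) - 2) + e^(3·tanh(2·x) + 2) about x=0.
x·(6·e^(-2) + 6·e^(2)) - e^(-2) + e^(2)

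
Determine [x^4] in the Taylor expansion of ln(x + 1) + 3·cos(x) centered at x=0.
Expand to order 4: ln(x + 1) + 3·cos(x) = -x^4/8 + x^3/3 - 2·x^2 + x + 3 + O(x^5).
The coefficient of x^4 is -1/8.

Final answer: -1/8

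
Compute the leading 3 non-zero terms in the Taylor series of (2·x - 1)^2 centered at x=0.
4·x^2 - 4·x + 1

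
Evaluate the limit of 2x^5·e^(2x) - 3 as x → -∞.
The product is a 0·∞ indeterminate form at x → -∞.
Rewrite the product as 2x^5 / e^(-2x) (an ∞/∞ form) and apply L'Hôpital, or use the standard hierarchy e^(2|x|) ≫ |x^5| as x → -∞.
The indeterminate product → 0, so the limit = -3.

Final answer: -3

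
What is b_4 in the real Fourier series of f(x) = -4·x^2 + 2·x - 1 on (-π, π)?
b_4 = (1/π) ∫_{-π}^{π} f(x)·sin(4x) dx.
Evaluate the integral (use parity and integration by parts as needed): b_4 = -1.

Final answer: -1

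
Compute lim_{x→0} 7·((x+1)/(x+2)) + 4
Direct substitution at x = 0 gives 15/2.

Final answer: 15/2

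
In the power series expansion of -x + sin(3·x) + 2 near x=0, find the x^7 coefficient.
Expand to order 7: -x + sin(3·x) + 2 = -243·x^7/560 + 81·x^5/40 - 9·x^3/2 + 2·x + 2 + O(x^8).
The coefficient of x^7 is -243/560.

Final answer: -243/560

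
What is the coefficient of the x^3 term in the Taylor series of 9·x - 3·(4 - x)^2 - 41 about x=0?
Expand to order 3: 9·x - 3·(4 - x)^2 - 41 = -3·x^2 + 33·x - 89 + O(x^4).
The coefficient of x^3 is 0.

Final answer: 0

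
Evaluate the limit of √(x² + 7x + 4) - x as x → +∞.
This is an ∞ − ∞ indeterminate form.
Multiply and divide by the conjugate √(x²+7x + 4) + x; the x² terms cancel, leaving (7x + 4)/(√(x²+7x + 4)+x) → 7/2.
Limit = 7/2.

Final answer: 7/2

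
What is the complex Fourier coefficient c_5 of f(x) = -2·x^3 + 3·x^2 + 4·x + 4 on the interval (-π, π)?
Compute the real Fourier coefficients first: a_5 = -12/25, b_5 = 224/125 - 4·π^2/5.
Then c_5 = (a_5 − i·b_5)/2 = -6/25 - 112·i/125 + 2·i·π^2/5.

Final answer: -6/25 - 112·i/125 + 2·i·π^2/5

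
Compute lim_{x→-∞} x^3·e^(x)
This is a 0·∞ indeterminate form at x → -∞.
Rewrite the product as x^3 / e^(-x) (an ∞/∞ form) and apply L'Hôpital, or use the standard hierarchy e^(|x|) ≫ |x^3| as x → -∞.
The indeterminate product → 0, so the limit = 0.

Final answer: 0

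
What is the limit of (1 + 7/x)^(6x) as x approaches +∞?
As x → +∞: write (1 + 7/x)^(6x) = ((1 + 7/x)^x)^6 → (e^7)^6 = e^42.
Limit = e^(42).

Final answer: e^(42)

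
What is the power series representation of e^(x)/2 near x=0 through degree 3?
x^3/12 + x^2/4 + x/2 + 1/2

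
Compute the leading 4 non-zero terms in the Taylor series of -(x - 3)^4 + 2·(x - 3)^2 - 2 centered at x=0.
12·x^3 - 52·x^2 + 96·x - 65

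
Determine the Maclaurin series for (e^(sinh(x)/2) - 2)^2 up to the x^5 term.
13·x^5/320 + x^4/32 - x^3/12 - x + 1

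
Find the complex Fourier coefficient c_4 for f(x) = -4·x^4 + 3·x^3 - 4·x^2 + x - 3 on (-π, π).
Compute the real Fourier coefficients first: a_4 = -2·π^2 - 1/4, b_4 = 1/16 - 3·π^2/2.
Then c_4 = (a_4 − i·b_4)/2 = -π^2 - 1/8 - i/32 + 3·i·π^2/4.

Final answer: -π^2 - 1/8 - i/32 + 3·i·π^2/4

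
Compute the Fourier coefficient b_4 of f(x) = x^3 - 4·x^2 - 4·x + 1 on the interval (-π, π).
b_4 = (1/π) ∫_{-π}^{π} f(x)·sin(4x) dx.
Evaluate the integral (use parity and integration by parts as needed): b_4 = 35/16 - π^2/2.

Final answer: 35/16 - π^2/2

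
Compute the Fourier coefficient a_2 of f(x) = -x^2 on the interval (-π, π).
a_2 = (1/π) ∫_{-π}^{π} f(x)·cos(2x) dx.
Evaluate the integral (use parity and integration by parts as needed): a_2 = -1.

Final answer: -1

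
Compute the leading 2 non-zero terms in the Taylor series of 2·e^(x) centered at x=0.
2·x + 2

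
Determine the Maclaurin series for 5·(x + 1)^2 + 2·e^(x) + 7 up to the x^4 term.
x^4/12 + x^3/3 + 6·x^2 + 12·x + 14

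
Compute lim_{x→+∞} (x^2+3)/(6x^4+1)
This is an ∞/∞ indeterminate form as x → +∞.
Divide numerator and denominator by x^4 and let the lower-order terms vanish; the numerator's degree 2 is below the denominator's degree 4, so the quotient → 0.
Limit = 0.

Final answer: 0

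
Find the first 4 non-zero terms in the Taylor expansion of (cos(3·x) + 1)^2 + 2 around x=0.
-1377·x^6/40 + 135·x^4/4 - 18·x^2 + 6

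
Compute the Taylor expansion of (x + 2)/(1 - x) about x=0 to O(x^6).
3·x^5 + 3·x^4 + 3·x^3 + 3·x^2 + 3·x + 2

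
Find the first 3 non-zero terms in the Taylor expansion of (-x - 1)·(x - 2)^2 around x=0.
-x^3 + 3·x^2 - 4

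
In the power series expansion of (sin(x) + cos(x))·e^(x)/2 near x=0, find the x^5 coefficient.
Expand to order 5: (sin(x) + cos(x))·e^(x)/2 = -x^5/30 - x^4/12 + x^2/2 + x + 1/2 + O(x^6).
The coefficient of x^5 is -1/30.

Final answer: -1/30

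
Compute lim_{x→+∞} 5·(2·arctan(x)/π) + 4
Evaluate the dominant behaviour as x → +∞; each term tends to a finite value or vanishes.
Limit = 9.

Final answer: 9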